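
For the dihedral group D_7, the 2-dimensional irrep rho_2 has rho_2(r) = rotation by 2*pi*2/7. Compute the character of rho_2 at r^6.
chi_{rho_2}(r^6) = 2*cos(2*pi*2*6/7) = -2*cos(3*pi/7)

Why: rho_2(r^6) is rotation by angle 2*pi*2*6/7, whose trace is 2*cos(2*pi*2*6/7) = -2*cos(3*pi/7).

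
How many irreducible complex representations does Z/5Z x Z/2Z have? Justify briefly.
10

Details: The number of irreducible complex representations of a finite group equals its number of conjugacy classes. Z/5Z x Z/2Z is abelian of order 10, so every element is its own conjugacy class: 10 classes, so Z/5Z x Z/2Z (order 10) has exactly 10 irreducible complex representations.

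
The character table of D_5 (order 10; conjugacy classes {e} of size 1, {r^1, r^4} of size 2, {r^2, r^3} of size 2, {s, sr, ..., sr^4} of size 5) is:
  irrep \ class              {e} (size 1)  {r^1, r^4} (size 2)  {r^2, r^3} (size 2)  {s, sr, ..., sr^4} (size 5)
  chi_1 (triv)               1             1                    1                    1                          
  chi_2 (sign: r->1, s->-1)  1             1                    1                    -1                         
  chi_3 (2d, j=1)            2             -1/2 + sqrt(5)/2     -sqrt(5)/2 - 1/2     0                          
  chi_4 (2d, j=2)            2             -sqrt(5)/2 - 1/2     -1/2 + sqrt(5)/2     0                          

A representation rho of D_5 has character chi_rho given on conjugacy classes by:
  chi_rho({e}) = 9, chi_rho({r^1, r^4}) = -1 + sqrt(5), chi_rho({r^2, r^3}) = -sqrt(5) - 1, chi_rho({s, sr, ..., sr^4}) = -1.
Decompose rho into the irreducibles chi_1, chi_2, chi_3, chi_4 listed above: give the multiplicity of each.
Multiplicities: chi_1: 0, chi_2: 1, chi_3: 3, chi_4: 1.

Justification: Use <chi_rho, chi> = (1/|G|) sum_C |C| * chi_rho(C) * conj(chi(C)) with |G| = 10 for each irreducible chi in the table:
  <chi_rho, chi_1> = (1/10)[1*(9)*conj(1) + 2*(-1 + sqrt(5))*conj(1) + 2*(-sqrt(5) - 1)*conj(1) + 5*(-1)*conj(1)]
      = (1/10)[(9) + (-2 + 2*sqrt(5)) + (-2*sqrt(5) - 2) + (-5)] = 0/10 = 0
  <chi_rho, chi_2> = (1/10)[1*(9)*conj(1) + 2*(-1 + sqrt(5))*conj(1) + 2*(-sqrt(5) - 1)*conj(1) + 5*(-1)*conj(-1)]
      = (1/10)[(9) + (-2 + 2*sqrt(5)) + (-2*sqrt(5) - 2) + (5)] = 10/10 = 1
  <chi_rho, chi_3> = (1/10)[1*(9)*conj(2) + 2*(-1 + sqrt(5))*conj(-1/2 + sqrt(5)/2) + 2*(-sqrt(5) - 1)*conj(-sqrt(5)/2 - 1/2) + 5*(-1)*conj(0)]
      = (1/10)[(18) + (6 - 2*sqrt(5)) + (2*sqrt(5) + 6) + (0)] = 30/10 = 3
  <chi_rho, chi_4> = (1/10)[1*(9)*conj(2) + 2*(-1 + sqrt(5))*conj(-sqrt(5)/2 - 1/2) + 2*(-sqrt(5) - 1)*conj(-1/2 + sqrt(5)/2) + 5*(-1)*conj(0)]
      = (1/10)[(18) + (-4) + (-4) + (0)] = 10/10 = 1
Dimension check: dim(rho) = sum (mult * dim) = 0*1 + 1*1 + 3*2 + 1*2 = 9 = chi_rho(e) = 9.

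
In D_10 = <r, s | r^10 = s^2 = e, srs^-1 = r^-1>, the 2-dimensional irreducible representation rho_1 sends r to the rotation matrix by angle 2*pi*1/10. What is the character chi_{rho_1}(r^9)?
chi_{rho_1}(r^9) = 2*cos(2*pi*1*9/10) = 1/2 + sqrt(5)/2

rho_1(r^9) is rotation by angle 2*pi*1*9/10, whose trace is 2*cos(2*pi*1*9/10) = 1/2 + sqrt(5)/2.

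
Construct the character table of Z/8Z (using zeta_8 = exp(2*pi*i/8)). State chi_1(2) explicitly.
Character table of Z/8Z (irreps indexed chi_0,...,chi_7 with chi_k(m) = zeta_8^(k*m), zeta_8 = exp(2*pi*i/8)):
  irrep \ class  {0} (size 1)  {1} (size 1)    {2} (size 1)  {3} (size 1)    {4} (size 1)  {5} (size 1)    {6} (size 1)  {7} (size 1)  
  chi_0          1             1               1             1               1             1               1             1             
  chi_1          1             exp(I*pi/4)     I             exp(3*I*pi/4)   -1            exp(-3*I*pi/4)  -I            exp(-I*pi/4)  
  chi_2          1             I               -1            -I              1             I               -1            -I            
  chi_3          1             exp(3*I*pi/4)   -I            exp(I*pi/4)     -1            exp(-I*pi/4)    I             exp(-3*I*pi/4)
  chi_4          1             -1              1             -1              1             -1              1             -1            
  chi_5          1             exp(-3*I*pi/4)  I             exp(-I*pi/4)    -1            exp(I*pi/4)     -I            exp(3*I*pi/4) 
  chi_6          1             -I              -1            I               1             -I              -1            I             
  chi_7          1             exp(-I*pi/4)    -I            exp(-3*I*pi/4)  -1            exp(3*I*pi/4)   I             exp(I*pi/4)   

Spot check: chi_1(2) = zeta_8^(1*2) = zeta_8^2 = I.

Solution. Z/8Z is abelian, so all 8 irreducible complex representations are 1-dimensional. They are given by chi_k(m) = zeta_8^(k*m) for k = 0,...,7. Row orthogonality: sum_m chi_k(m) conj(chi_l(m)) = 8 * [k = l].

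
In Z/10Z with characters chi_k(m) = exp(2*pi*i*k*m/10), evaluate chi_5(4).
chi_5(4) = zeta_10^20 = 1

Solution. chi_5(4) = zeta_10^(5*4) = zeta_10^20. Since zeta_10^10 = 1, this equals zeta_10^0 = exp(2*pi*i*0/10) = 1.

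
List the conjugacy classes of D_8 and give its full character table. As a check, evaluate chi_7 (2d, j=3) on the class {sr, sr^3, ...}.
Conjugacy classes: {e} of size 1, {r^4} of size 1, {r^1, r^7} of size 2, {r^2, r^6} of size 2, {r^3, r^5} of size 2, {s, sr^2, ...} of size 4, {sr, sr^3, ...} of size 4.
Character table:
  irrep \ class              {e} (size 1)  {r^4} (size 1)  {r^1, r^7} (size 2)  {r^2, r^6} (size 2)  {r^3, r^5} (size 2)  {s, sr^2, ...} (size 4)  {sr, sr^3, ...} (size 4)
  chi_1 (triv)               1             1               1                    1                    1                    1                        1                       
  chi_2 (sign: r->1, s->-1)  1             1               1                    1                    1                    -1                       -1                      
  chi_3 (r->-1, s->1)        1             1               -1                   1                    -1                   1                        -1                      
  chi_4 (r->-1, s->-1)       1             1               -1                   1                    -1                   -1                       1                       
  chi_5 (2d, j=1)            2             -2              sqrt(2)              0                    -sqrt(2)             0                        0                       
  chi_6 (2d, j=2)            2             2               0                    -2                   0                    0                        0                       
  chi_7 (2d, j=3)            2             -2              -sqrt(2)             0                    sqrt(2)              0                        0                       

Spot check: chi_7 (2d, j=3) on {sr, sr^3, ...} = 0.

D_8 has order 2*8 = 16 with 7 conjugacy classes, hence 7 irreducibles. Sum of squared dims 1 + 1 + 1 + 1 + 4 + 4 + 4 = 16 = |G|. Linear characters come from the abelianisation; the 2-dimensional irreps have character r^k -> 2*cos(2*pi*j*k/8), reflections -> 0.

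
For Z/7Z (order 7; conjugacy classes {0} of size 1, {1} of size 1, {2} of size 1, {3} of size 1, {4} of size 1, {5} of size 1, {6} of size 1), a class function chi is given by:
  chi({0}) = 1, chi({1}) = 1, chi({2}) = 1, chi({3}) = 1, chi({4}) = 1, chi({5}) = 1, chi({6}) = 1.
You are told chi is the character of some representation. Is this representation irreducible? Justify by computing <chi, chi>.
Irreducible: <chi, chi> = 1.

Derivation: <chi, chi> = (1/|G|) sum_C |C| * |chi(C)|^2 = (1/7)[1*|1|^2 + 1*|1|^2 + 1*|1|^2 + 1*|1|^2 + 1*|1|^2 + 1*|1|^2 + 1*|1|^2]
  = (1/7)[(1) + (1) + (1) + (1) + (1) + (1) + (1)] = 7/7 = 1.
(Exp terms are combined using exp(i*s)*conj(exp(i*t)) = exp(i*(s-t)), and sums of them are collapsed using the identity that for every m > 1 the m distinct m-th roots of unity sum to 0, e.g. 1 + exp(2*I*pi/3) + exp(-2*I*pi/3) = 0.)
A character is irreducible iff <chi, chi> = 1, so this representation is irreducible.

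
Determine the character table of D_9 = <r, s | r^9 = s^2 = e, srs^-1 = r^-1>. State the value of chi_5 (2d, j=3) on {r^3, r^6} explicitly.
Conjugacy classes: {e} of size 1, {r^1, r^8} of size 2, {r^2, r^7} of size 2, {r^3, r^6} of size 2, {r^4, r^5} of size 2, {s, sr, ..., sr^8} of size 9.
Character table:
  irrep \ class              {e} (size 1)  {r^1, r^8} (size 2)  {r^2, r^7} (size 2)  {r^3, r^6} (size 2)  {r^4, r^5} (size 2)  {s, sr, ..., sr^8} (size 9)
  chi_1 (triv)               1             1                    1                    1                    1                    1                          
  chi_2 (sign: r->1, s->-1)  1             1                    1                    1                    1                    -1                         
  chi_3 (2d, j=1)            2             2*cos(2*pi/9)        2*cos(4*pi/9)        -1                   -2*cos(pi/9)         0                          
  chi_4 (2d, j=2)            2             2*cos(4*pi/9)        -2*cos(pi/9)         -1                   2*cos(2*pi/9)        0                          
  chi_5 (2d, j=3)            2             -1                   -1                   2                    -1                   0                          
  chi_6 (2d, j=4)            2             -2*cos(pi/9)         2*cos(2*pi/9)        -1                   2*cos(4*pi/9)        0                          

Spot check: chi_5 (2d, j=3) on {r^3, r^6} = 2.

Explanation: D_9 has order 2*9 = 18 with 6 conjugacy classes, hence 6 irreducibles. Sum of squared dims 1 + 1 + 4 + 4 + 4 + 4 = 18 = |G|. Linear characters come from the abelianisation; the 2-dimensional irreps have character r^k -> 2*cos(2*pi*j*k/9), reflections -> 0.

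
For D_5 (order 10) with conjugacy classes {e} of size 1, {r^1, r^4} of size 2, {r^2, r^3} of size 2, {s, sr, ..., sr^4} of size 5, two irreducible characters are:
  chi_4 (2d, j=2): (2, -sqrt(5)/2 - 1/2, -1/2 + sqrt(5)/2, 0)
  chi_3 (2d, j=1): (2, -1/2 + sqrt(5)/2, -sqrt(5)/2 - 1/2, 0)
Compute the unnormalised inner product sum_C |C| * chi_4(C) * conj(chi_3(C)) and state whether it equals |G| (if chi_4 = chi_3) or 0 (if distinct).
Sum = 0; so <chi_4, chi_3> = 0 (distinct irreducibles are orthogonal).

Solution. Compute term by term over conjugacy classes (|C| * chi_4(C) * conj(chi_3(C))):
  1*(2)*conj(2) + 2*(-sqrt(5)/2 - 1/2)*conj(-1/2 + sqrt(5)/2) + 2*(-1/2 + sqrt(5)/2)*conj(-sqrt(5)/2 - 1/2) + 5*(0)*conj(0)
  = (4) + (-2) + (-2) + (0)
  = 0.
Dividing by |G| = 10 gives 0/10 = 0, matching the row-orthogonality relation <chi_4, chi_3> = [chi_4 = chi_3].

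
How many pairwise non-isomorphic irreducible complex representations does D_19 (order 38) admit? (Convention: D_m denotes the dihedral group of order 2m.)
11

Solution. The number of irreducible complex representations of a finite group equals its number of conjugacy classes. D_19 has 11 conjugacy classes ((n+3)/2 for n odd), so D_19 (order 38) has exactly 11 irreducible complex representations.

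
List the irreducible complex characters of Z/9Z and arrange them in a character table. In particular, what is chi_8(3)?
Character table of Z/9Z (irreps indexed chi_0,...,chi_8 with chi_k(m) = zeta_9^(k*m), zeta_9 = exp(2*pi*i/9)):
  irrep \ class  {0} (size 1)  {1} (size 1)    {2} (size 1)    {3} (size 1)    {4} (size 1)    {5} (size 1)    {6} (size 1)    {7} (size 1)    {8} (size 1)  
  chi_0          1             1               1               1               1               1               1               1               1             
  chi_1          1             exp(2*I*pi/9)   exp(4*I*pi/9)   exp(2*I*pi/3)   exp(8*I*pi/9)   exp(-8*I*pi/9)  exp(-2*I*pi/3)  exp(-4*I*pi/9)  exp(-2*I*pi/9)
  chi_2          1             exp(4*I*pi/9)   exp(8*I*pi/9)   exp(-2*I*pi/3)  exp(-2*I*pi/9)  exp(2*I*pi/9)   exp(2*I*pi/3)   exp(-8*I*pi/9)  exp(-4*I*pi/9)
  chi_3          1             exp(2*I*pi/3)   exp(-2*I*pi/3)  1               exp(2*I*pi/3)   exp(-2*I*pi/3)  1               exp(2*I*pi/3)   exp(-2*I*pi/3)
  chi_4          1             exp(8*I*pi/9)   exp(-2*I*pi/9)  exp(2*I*pi/3)   exp(-4*I*pi/9)  exp(4*I*pi/9)   exp(-2*I*pi/3)  exp(2*I*pi/9)   exp(-8*I*pi/9)
  chi_5          1             exp(-8*I*pi/9)  exp(2*I*pi/9)   exp(-2*I*pi/3)  exp(4*I*pi/9)   exp(-4*I*pi/9)  exp(2*I*pi/3)   exp(-2*I*pi/9)  exp(8*I*pi/9) 
  chi_6          1             exp(-2*I*pi/3)  exp(2*I*pi/3)   1               exp(-2*I*pi/3)  exp(2*I*pi/3)   1               exp(-2*I*pi/3)  exp(2*I*pi/3) 
  chi_7          1             exp(-4*I*pi/9)  exp(-8*I*pi/9)  exp(2*I*pi/3)   exp(2*I*pi/9)   exp(-2*I*pi/9)  exp(-2*I*pi/3)  exp(8*I*pi/9)   exp(4*I*pi/9) 
  chi_8          1             exp(-2*I*pi/9)  exp(-4*I*pi/9)  exp(-2*I*pi/3)  exp(-8*I*pi/9)  exp(8*I*pi/9)   exp(2*I*pi/3)   exp(4*I*pi/9)   exp(2*I*pi/9) 

Spot check: chi_8(3) = zeta_9^(8*3) = zeta_9^24 = exp(-2*I*pi/3).

Explanation: Z/9Z is abelian, so all 9 irreducible complex representations are 1-dimensional. They are given by chi_k(m) = zeta_9^(k*m) for k = 0,...,8. Row orthogonality: sum_m chi_k(m) conj(chi_l(m)) = 9 * [k = l].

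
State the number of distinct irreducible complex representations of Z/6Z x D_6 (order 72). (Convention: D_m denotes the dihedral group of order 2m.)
36

Working: The number of irreducible complex representations of a finite group equals its number of conjugacy classes. For a direct product, #classes(G x H) = #classes(G) * #classes(H). Z/6Z has 6 classes (abelian), D_6 has 6 classes, so 6 * 6 = 36, so Z/6Z x D_6 (order 72) has exactly 36 irreducible complex representations.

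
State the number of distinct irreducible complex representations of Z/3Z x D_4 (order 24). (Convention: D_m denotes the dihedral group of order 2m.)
15

Argument: The number of irreducible complex representations of a finite group equals its number of conjugacy classes. For a direct product, #classes(G x H) = #classes(G) * #classes(H). Z/3Z has 3 classes (abelian), D_4 has 5 classes, so 3 * 5 = 15, so Z/3Z x D_4 (order 24) has exactly 15 irreducible complex representations.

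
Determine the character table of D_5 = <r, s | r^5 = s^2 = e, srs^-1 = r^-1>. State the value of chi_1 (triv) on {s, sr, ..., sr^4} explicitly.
Conjugacy classes: {e} of size 1, {r^1, r^4} of size 2, {r^2, r^3} of size 2, {s, sr, ..., sr^4} of size 5.
Character table:
  irrep \ class              {e} (size 1)  {r^1, r^4} (size 2)  {r^2, r^3} (size 2)  {s, sr, ..., sr^4} (size 5)
  chi_1 (triv)               1             1                    1                    1                          
  chi_2 (sign: r->1, s->-1)  1             1                    1                    -1                         
  chi_3 (2d, j=1)            2             -1/2 + sqrt(5)/2     -sqrt(5)/2 - 1/2     0                          
  chi_4 (2d, j=2)            2             -sqrt(5)/2 - 1/2     -1/2 + sqrt(5)/2     0                          

Spot check: chi_1 (triv) on {s, sr, ..., sr^4} = 1.

Explanation: D_5 has order 2*5 = 10 with 4 conjugacy classes, hence 4 irreducibles. Sum of squared dims 1 + 1 + 4 + 4 = 10 = |G|. Linear characters come from the abelianisation; the 2-dimensional irreps have character r^k -> 2*cos(2*pi*j*k/5), reflections -> 0.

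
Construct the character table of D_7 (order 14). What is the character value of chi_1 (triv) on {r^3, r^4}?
Conjugacy classes: {e} of size 1, {r^1, r^6} of size 2, {r^2, r^5} of size 2, {r^3, r^4} of size 2, {s, sr, ..., sr^6} of size 7.
Character table:
  irrep \ class              {e} (size 1)  {r^1, r^6} (size 2)  {r^2, r^5} (size 2)  {r^3, r^4} (size 2)  {s, sr, ..., sr^6} (size 7)
  chi_1 (triv)               1             1                    1                    1                    1                          
  chi_2 (sign: r->1, s->-1)  1             1                    1                    1                    -1                         
  chi_3 (2d, j=1)            2             2*cos(2*pi/7)        -2*cos(3*pi/7)       -2*cos(pi/7)         0                          
  chi_4 (2d, j=2)            2             -2*cos(3*pi/7)       -2*cos(pi/7)         2*cos(2*pi/7)        0                          
  chi_5 (2d, j=3)            2             -2*cos(pi/7)         2*cos(2*pi/7)        -2*cos(3*pi/7)       0                          

Spot check: chi_1 (triv) on {r^3, r^4} = 1.

Solution. D_7 has order 2*7 = 14 with 5 conjugacy classes, hence 5 irreducibles. Sum of squared dims 1 + 1 + 4 + 4 + 4 = 14 = |G|. Linear characters come from the abelianisation; the 2-dimensional irreps have character r^k -> 2*cos(2*pi*j*k/7), reflections -> 0.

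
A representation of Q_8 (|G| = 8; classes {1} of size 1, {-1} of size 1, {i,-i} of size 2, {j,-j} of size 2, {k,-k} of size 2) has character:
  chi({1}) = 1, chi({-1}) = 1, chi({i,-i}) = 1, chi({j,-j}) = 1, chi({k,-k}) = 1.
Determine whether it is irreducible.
Irreducible: <chi, chi> = 1.

Proof sketch: <chi, chi> = (1/|G|) sum_C |C| * |chi(C)|^2 = (1/8)[1*|1|^2 + 1*|1|^2 + 2*|1|^2 + 2*|1|^2 + 2*|1|^2]
  = (1/8)[(1) + (1) + (2) + (2) + (2)] = 8/8 = 1.
A character is irreducible iff <chi, chi> = 1, so this representation is irreducible.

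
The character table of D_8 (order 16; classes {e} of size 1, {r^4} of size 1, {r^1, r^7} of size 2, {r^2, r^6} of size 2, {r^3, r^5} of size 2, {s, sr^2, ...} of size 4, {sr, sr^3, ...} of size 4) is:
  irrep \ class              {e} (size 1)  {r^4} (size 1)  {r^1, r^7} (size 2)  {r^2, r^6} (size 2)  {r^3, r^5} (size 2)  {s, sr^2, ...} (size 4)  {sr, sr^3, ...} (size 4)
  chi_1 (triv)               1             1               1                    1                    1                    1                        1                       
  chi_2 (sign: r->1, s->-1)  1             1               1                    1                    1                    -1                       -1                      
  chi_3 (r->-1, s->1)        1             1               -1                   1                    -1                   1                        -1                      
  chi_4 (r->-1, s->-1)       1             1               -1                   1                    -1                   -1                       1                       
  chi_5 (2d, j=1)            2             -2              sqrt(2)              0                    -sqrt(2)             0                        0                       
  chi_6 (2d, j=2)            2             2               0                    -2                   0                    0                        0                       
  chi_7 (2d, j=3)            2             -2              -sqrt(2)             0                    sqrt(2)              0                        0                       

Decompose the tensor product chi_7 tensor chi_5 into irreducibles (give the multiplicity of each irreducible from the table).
chi_7 tensor chi_5 = chi_3 + chi_4 + chi_6 (all other irreducibles have multiplicity 0).

The character of a tensor product is the pointwise product (chi_7 * chi_5)(C) = chi_7(C) * chi_5(C):
  {e}: (2)*(2), {r^4}: (-2)*(-2), {r^1, r^7}: (-sqrt(2))*(sqrt(2)), {r^2, r^6}: (0)*(0), {r^3, r^5}: (sqrt(2))*(-sqrt(2)), {s, sr^2, ...}: (0)*(0), {sr, sr^3, ...}: (0)*(0)
so (chi_7 * chi_5) takes values
  {e} -> 4, {r^4} -> 4, {r^1, r^7} -> -2, {r^2, r^6} -> 0, {r^3, r^5} -> -2, {s, sr^2, ...} -> 0, {sr, sr^3, ...} -> 0.
Now take the inner product of this character with each irreducible chi from the table, <chi_7*chi_5, chi> = (1/16) sum_C |C| (chi_7*chi_5)(C) conj(chi(C)):
  <chi_7*chi_5, chi_1> = (1/16)[1*(4)*conj(1) + 1*(4)*conj(1) + 2*(-2)*conj(1) + 2*(0)*conj(1) + 2*(-2)*conj(1) + 4*(0)*conj(1) + 4*(0)*conj(1)]
      = (1/16)[(4) + (4) + (-4) + (0) + (-4) + (0) + (0)] = 0/16 = 0
  <chi_7*chi_5, chi_2> = (1/16)[1*(4)*conj(1) + 1*(4)*conj(1) + 2*(-2)*conj(1) + 2*(0)*conj(1) + 2*(-2)*conj(1) + 4*(0)*conj(-1) + 4*(0)*conj(-1)]
      = (1/16)[(4) + (4) + (-4) + (0) + (-4) + (0) + (0)] = 0/16 = 0
  <chi_7*chi_5, chi_3> = (1/16)[1*(4)*conj(1) + 1*(4)*conj(1) + 2*(-2)*conj(-1) + 2*(0)*conj(1) + 2*(-2)*conj(-1) + 4*(0)*conj(1) + 4*(0)*conj(-1)]
      = (1/16)[(4) + (4) + (4) + (0) + (4) + (0) + (0)] = 16/16 = 1
  <chi_7*chi_5, chi_4> = (1/16)[1*(4)*conj(1) + 1*(4)*conj(1) + 2*(-2)*conj(-1) + 2*(0)*conj(1) + 2*(-2)*conj(-1) + 4*(0)*conj(-1) + 4*(0)*conj(1)]
      = (1/16)[(4) + (4) + (4) + (0) + (4) + (0) + (0)] = 16/16 = 1
  <chi_7*chi_5, chi_5> = (1/16)[1*(4)*conj(2) + 1*(4)*conj(-2) + 2*(-2)*conj(sqrt(2)) + 2*(0)*conj(0) + 2*(-2)*conj(-sqrt(2)) + 4*(0)*conj(0) + 4*(0)*conj(0)]
      = (1/16)[(8) + (-8) + (-4*sqrt(2)) + (0) + (4*sqrt(2)) + (0) + (0)] = 0/16 = 0
  <chi_7*chi_5, chi_6> = (1/16)[1*(4)*conj(2) + 1*(4)*conj(2) + 2*(-2)*conj(0) + 2*(0)*conj(-2) + 2*(-2)*conj(0) + 4*(0)*conj(0) + 4*(0)*conj(0)]
      = (1/16)[(8) + (8) + (0) + (0) + (0) + (0) + (0)] = 16/16 = 1
  <chi_7*chi_5, chi_7> = (1/16)[1*(4)*conj(2) + 1*(4)*conj(-2) + 2*(-2)*conj(-sqrt(2)) + 2*(0)*conj(0) + 2*(-2)*conj(sqrt(2)) + 4*(0)*conj(0) + 4*(0)*conj(0)]
      = (1/16)[(8) + (-8) + (4*sqrt(2)) + (0) + (-4*sqrt(2)) + (0) + (0)] = 0/16 = 0
Hence the multiplicities are chi_3: 1, chi_4: 1, chi_6: 1. Dimension check: dim(chi_7)*dim(chi_5) = 2*2 = 4 and sum (mult * dim) = 1*1 + 1*1 + 1*2 = 4.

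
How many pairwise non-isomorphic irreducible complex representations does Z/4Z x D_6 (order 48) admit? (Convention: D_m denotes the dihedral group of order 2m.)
24

Why: The number of irreducible complex representations of a finite group equals its number of conjugacy classes. For a direct product, #classes(G x H) = #classes(G) * #classes(H). Z/4Z has 4 classes (abelian), D_6 has 6 classes, so 4 * 6 = 24, so Z/4Z x D_6 (order 48) has exactly 24 irreducible complex representations.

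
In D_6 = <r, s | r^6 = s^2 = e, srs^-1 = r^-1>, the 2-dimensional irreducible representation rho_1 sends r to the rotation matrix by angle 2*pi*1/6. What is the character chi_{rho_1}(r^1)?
chi_{rho_1}(r^1) = 2*cos(2*pi*1*1/6) = 1

Details: rho_1(r^1) is rotation by angle 2*pi*1*1/6, whose trace is 2*cos(2*pi*1*1/6) = 1.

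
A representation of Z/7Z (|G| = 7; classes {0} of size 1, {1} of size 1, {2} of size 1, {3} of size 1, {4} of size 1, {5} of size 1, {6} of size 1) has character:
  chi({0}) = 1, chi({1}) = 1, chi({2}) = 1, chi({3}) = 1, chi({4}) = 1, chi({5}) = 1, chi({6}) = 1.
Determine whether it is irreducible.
Irreducible: <chi, chi> = 1.

Solution. <chi, chi> = (1/|G|) sum_C |C| * |chi(C)|^2 = (1/7)[1*|1|^2 + 1*|1|^2 + 1*|1|^2 + 1*|1|^2 + 1*|1|^2 + 1*|1|^2 + 1*|1|^2]
  = (1/7)[(1) + (1) + (1) + (1) + (1) + (1) + (1)] = 7/7 = 1.
(Exp terms are combined using exp(i*s)*conj(exp(i*t)) = exp(i*(s-t)), and sums of them are collapsed using the identity that for every m > 1 the m distinct m-th roots of unity sum to 0, e.g. 1 + exp(2*I*pi/3) + exp(-2*I*pi/3) = 0.)
A character is irreducible iff <chi, chi> = 1, so this representation is irreducible.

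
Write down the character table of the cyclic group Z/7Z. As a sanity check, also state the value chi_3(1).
Character table of Z/7Z (irreps indexed chi_0,...,chi_6 with chi_k(m) = zeta_7^(k*m), zeta_7 = exp(2*pi*i/7)):
  irrep \ class  {0} (size 1)  {1} (size 1)    {2} (size 1)    {3} (size 1)    {4} (size 1)    {5} (size 1)    {6} (size 1)  
  chi_0          1             1               1               1               1               1               1             
  chi_1          1             exp(2*I*pi/7)   exp(4*I*pi/7)   exp(6*I*pi/7)   exp(-6*I*pi/7)  exp(-4*I*pi/7)  exp(-2*I*pi/7)
  chi_2          1             exp(4*I*pi/7)   exp(-6*I*pi/7)  exp(-2*I*pi/7)  exp(2*I*pi/7)   exp(6*I*pi/7)   exp(-4*I*pi/7)
  chi_3          1             exp(6*I*pi/7)   exp(-2*I*pi/7)  exp(4*I*pi/7)   exp(-4*I*pi/7)  exp(2*I*pi/7)   exp(-6*I*pi/7)
  chi_4          1             exp(-6*I*pi/7)  exp(2*I*pi/7)   exp(-4*I*pi/7)  exp(4*I*pi/7)   exp(-2*I*pi/7)  exp(6*I*pi/7) 
  chi_5          1             exp(-4*I*pi/7)  exp(6*I*pi/7)   exp(2*I*pi/7)   exp(-2*I*pi/7)  exp(-6*I*pi/7)  exp(4*I*pi/7) 
  chi_6          1             exp(-2*I*pi/7)  exp(-4*I*pi/7)  exp(-6*I*pi/7)  exp(6*I*pi/7)   exp(4*I*pi/7)   exp(2*I*pi/7) 

Spot check: chi_3(1) = zeta_7^(3*1) = zeta_7^3 = exp(6*I*pi/7).

Argument: Z/7Z is abelian, so all 7 irreducible complex representations are 1-dimensional. They are given by chi_k(m) = zeta_7^(k*m) for k = 0,...,6. Row orthogonality: sum_m chi_k(m) conj(chi_l(m)) = 7 * [k = l].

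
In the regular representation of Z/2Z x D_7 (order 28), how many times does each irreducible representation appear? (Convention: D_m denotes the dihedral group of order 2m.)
Each irreducible V_i of dimension d_i appears with multiplicity d_i, i.e. rho_reg = (direct sum over all irreducibles V_i) d_i V_i. The irreducible dimensions for Z/2Z x D_7 are 1, 1, 1, 1, 2, 2, 2, 2, 2, 2: 4 irreducibles of dimension 1, each with multiplicity 1; 6 irreducibles of dimension 2, each with multiplicity 2. Total dimension 4*1*1 + 6*2*2 = 28 = |G|.

Reasoning: General theorem: in the regular representation of a finite group G, each irreducible appears with multiplicity equal to its dimension. Check: dim(rho_reg) = sum d_i^2 = 1 + 1 + 1 + 1 + 4 + 4 + 4 + 4 + 4 + 4 = 28 = |G|.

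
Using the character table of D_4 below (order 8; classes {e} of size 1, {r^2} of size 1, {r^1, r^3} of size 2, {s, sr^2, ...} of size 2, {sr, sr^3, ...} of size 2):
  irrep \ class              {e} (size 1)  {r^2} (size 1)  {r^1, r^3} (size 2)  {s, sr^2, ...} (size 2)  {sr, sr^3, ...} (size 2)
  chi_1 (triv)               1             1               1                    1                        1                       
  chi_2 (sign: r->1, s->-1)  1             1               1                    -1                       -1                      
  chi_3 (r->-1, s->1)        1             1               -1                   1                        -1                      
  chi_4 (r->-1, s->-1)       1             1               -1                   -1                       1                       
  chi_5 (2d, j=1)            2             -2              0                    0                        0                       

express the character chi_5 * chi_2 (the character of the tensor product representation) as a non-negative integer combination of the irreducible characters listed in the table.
chi_5 tensor chi_2 = chi_5 (all other irreducibles have multiplicity 0).

The character of a tensor product is the pointwise product (chi_5 * chi_2)(C) = chi_5(C) * chi_2(C):
  {e}: (2)*(1), {r^2}: (-2)*(1), {r^1, r^3}: (0)*(1), {s, sr^2, ...}: (0)*(-1), {sr, sr^3, ...}: (0)*(-1)
so (chi_5 * chi_2) takes values
  {e} -> 2, {r^2} -> -2, {r^1, r^3} -> 0, {s, sr^2, ...} -> 0, {sr, sr^3, ...} -> 0.
Now take the inner product of this character with each irreducible chi from the table, <chi_5*chi_2, chi> = (1/8) sum_C |C| (chi_5*chi_2)(C) conj(chi(C)):
  <chi_5*chi_2, chi_1> = (1/8)[1*(2)*conj(1) + 1*(-2)*conj(1) + 2*(0)*conj(1) + 2*(0)*conj(1) + 2*(0)*conj(1)]
      = (1/8)[(2) + (-2) + (0) + (0) + (0)] = 0/8 = 0
  <chi_5*chi_2, chi_2> = (1/8)[1*(2)*conj(1) + 1*(-2)*conj(1) + 2*(0)*conj(1) + 2*(0)*conj(-1) + 2*(0)*conj(-1)]
      = (1/8)[(2) + (-2) + (0) + (0) + (0)] = 0/8 = 0
  <chi_5*chi_2, chi_3> = (1/8)[1*(2)*conj(1) + 1*(-2)*conj(1) + 2*(0)*conj(-1) + 2*(0)*conj(1) + 2*(0)*conj(-1)]
      = (1/8)[(2) + (-2) + (0) + (0) + (0)] = 0/8 = 0
  <chi_5*chi_2, chi_4> = (1/8)[1*(2)*conj(1) + 1*(-2)*conj(1) + 2*(0)*conj(-1) + 2*(0)*conj(-1) + 2*(0)*conj(1)]
      = (1/8)[(2) + (-2) + (0) + (0) + (0)] = 0/8 = 0
  <chi_5*chi_2, chi_5> = (1/8)[1*(2)*conj(2) + 1*(-2)*conj(-2) + 2*(0)*conj(0) + 2*(0)*conj(0) + 2*(0)*conj(0)]
      = (1/8)[(4) + (4) + (0) + (0) + (0)] = 8/8 = 1
Hence the multiplicities are chi_5: 1. Dimension check: dim(chi_5)*dim(chi_2) = 2*1 = 2 and sum (mult * dim) = 1*2 = 2.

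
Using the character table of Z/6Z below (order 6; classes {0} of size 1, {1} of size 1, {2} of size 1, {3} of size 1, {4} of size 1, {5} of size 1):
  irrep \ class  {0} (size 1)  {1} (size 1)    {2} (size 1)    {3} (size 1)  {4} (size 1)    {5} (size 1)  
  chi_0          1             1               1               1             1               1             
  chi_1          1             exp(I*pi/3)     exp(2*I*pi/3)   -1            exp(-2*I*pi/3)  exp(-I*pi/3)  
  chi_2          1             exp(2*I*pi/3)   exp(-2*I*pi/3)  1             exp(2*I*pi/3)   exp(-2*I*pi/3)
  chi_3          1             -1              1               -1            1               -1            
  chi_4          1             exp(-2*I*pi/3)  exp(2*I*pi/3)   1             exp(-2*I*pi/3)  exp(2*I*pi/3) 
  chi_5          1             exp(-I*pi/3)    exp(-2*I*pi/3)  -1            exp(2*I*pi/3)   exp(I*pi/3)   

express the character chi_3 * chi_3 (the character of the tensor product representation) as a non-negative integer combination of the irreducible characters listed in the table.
chi_3 tensor chi_3 = chi_0 (all other irreducibles have multiplicity 0).

Details: The character of a tensor product is the pointwise product (chi_3 * chi_3)(C) = chi_3(C) * chi_3(C):
  {0}: (1)*(1), {1}: (-1)*(-1), {2}: (1)*(1), {3}: (-1)*(-1), {4}: (1)*(1), {5}: (-1)*(-1)
so (chi_3 * chi_3) takes values
  {0} -> 1, {1} -> 1, {2} -> 1, {3} -> 1, {4} -> 1, {5} -> 1.
Now take the inner product of this character with each irreducible chi from the table, <chi_3*chi_3, chi> = (1/6) sum_C |C| (chi_3*chi_3)(C) conj(chi(C)):
  <chi_3*chi_3, chi_0> = (1/6)[1*(1)*conj(1) + 1*(1)*conj(1) + 1*(1)*conj(1) + 1*(1)*conj(1) + 1*(1)*conj(1) + 1*(1)*conj(1)]
      = (1/6)[(1) + (1) + (1) + (1) + (1) + (1)] = 6/6 = 1
  <chi_3*chi_3, chi_1> = (1/6)[1*(1)*conj(1) + 1*(1)*conj(exp(I*pi/3)) + 1*(1)*conj(exp(2*I*pi/3)) + 1*(1)*conj(-1) + 1*(1)*conj(exp(-2*I*pi/3)) + 1*(1)*conj(exp(-I*pi/3))]
      = (1/6)[(1) + (exp(-I*pi/3)) + (exp(-2*I*pi/3)) + (-1) + (exp(2*I*pi/3)) + (exp(I*pi/3))] = 0/6 = 0
  <chi_3*chi_3, chi_2> = (1/6)[1*(1)*conj(1) + 1*(1)*conj(exp(2*I*pi/3)) + 1*(1)*conj(exp(-2*I*pi/3)) + 1*(1)*conj(1) + 1*(1)*conj(exp(2*I*pi/3)) + 1*(1)*conj(exp(-2*I*pi/3))]
      = (1/6)[(1) + (exp(-2*I*pi/3)) + (exp(2*I*pi/3)) + (1) + (exp(-2*I*pi/3)) + (exp(2*I*pi/3))] = 0/6 = 0
  <chi_3*chi_3, chi_3> = (1/6)[1*(1)*conj(1) + 1*(1)*conj(-1) + 1*(1)*conj(1) + 1*(1)*conj(-1) + 1*(1)*conj(1) + 1*(1)*conj(-1)]
      = (1/6)[(1) + (-1) + (1) + (-1) + (1) + (-1)] = 0/6 = 0
  <chi_3*chi_3, chi_4> = (1/6)[1*(1)*conj(1) + 1*(1)*conj(exp(-2*I*pi/3)) + 1*(1)*conj(exp(2*I*pi/3)) + 1*(1)*conj(1) + 1*(1)*conj(exp(-2*I*pi/3)) + 1*(1)*conj(exp(2*I*pi/3))]
      = (1/6)[(1) + (exp(2*I*pi/3)) + (exp(-2*I*pi/3)) + (1) + (exp(2*I*pi/3)) + (exp(-2*I*pi/3))] = 0/6 = 0
  <chi_3*chi_3, chi_5> = (1/6)[1*(1)*conj(1) + 1*(1)*conj(exp(-I*pi/3)) + 1*(1)*conj(exp(-2*I*pi/3)) + 1*(1)*conj(-1) + 1*(1)*conj(exp(2*I*pi/3)) + 1*(1)*conj(exp(I*pi/3))]
      = (1/6)[(1) + (exp(I*pi/3)) + (exp(2*I*pi/3)) + (-1) + (exp(-2*I*pi/3)) + (exp(-I*pi/3))] = 0/6 = 0
(Exp terms are combined using exp(i*s)*conj(exp(i*t)) = exp(i*(s-t)), and sums of them are collapsed using the identity that for every m > 1 the m distinct m-th roots of unity sum to 0, e.g. 1 + exp(2*I*pi/3) + exp(-2*I*pi/3) = 0.)
Hence the multiplicities are chi_0: 1. Dimension check: dim(chi_3)*dim(chi_3) = 1*1 = 1 and sum (mult * dim) = 1*1 = 1.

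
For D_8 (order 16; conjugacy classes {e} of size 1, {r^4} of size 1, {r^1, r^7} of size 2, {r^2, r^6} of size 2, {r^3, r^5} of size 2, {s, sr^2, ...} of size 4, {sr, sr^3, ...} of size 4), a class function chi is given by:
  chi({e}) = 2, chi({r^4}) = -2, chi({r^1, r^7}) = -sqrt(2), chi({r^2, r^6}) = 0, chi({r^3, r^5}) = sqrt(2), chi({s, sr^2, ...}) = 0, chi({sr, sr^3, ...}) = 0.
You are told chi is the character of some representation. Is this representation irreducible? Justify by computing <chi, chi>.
Irreducible: <chi, chi> = 1.

<chi, chi> = (1/|G|) sum_C |C| * |chi(C)|^2 = (1/16)[1*|2|^2 + 1*|-2|^2 + 2*|-sqrt(2)|^2 + 2*|0|^2 + 2*|sqrt(2)|^2 + 4*|0|^2 + 4*|0|^2]
  = (1/16)[(4) + (4) + (4) + (0) + (4) + (0) + (0)] = 16/16 = 1.
A character is irreducible iff <chi, chi> = 1, so this representation is irreducible.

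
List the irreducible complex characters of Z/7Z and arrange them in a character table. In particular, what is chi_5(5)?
Character table of Z/7Z (irreps indexed chi_0,...,chi_6 with chi_k(m) = zeta_7^(k*m), zeta_7 = exp(2*pi*i/7)):
  irrep \ class  {0} (size 1)  {1} (size 1)    {2} (size 1)    {3} (size 1)    {4} (size 1)    {5} (size 1)    {6} (size 1)  
  chi_0          1             1               1               1               1               1               1             
  chi_1          1             exp(2*I*pi/7)   exp(4*I*pi/7)   exp(6*I*pi/7)   exp(-6*I*pi/7)  exp(-4*I*pi/7)  exp(-2*I*pi/7)
  chi_2          1             exp(4*I*pi/7)   exp(-6*I*pi/7)  exp(-2*I*pi/7)  exp(2*I*pi/7)   exp(6*I*pi/7)   exp(-4*I*pi/7)
  chi_3          1             exp(6*I*pi/7)   exp(-2*I*pi/7)  exp(4*I*pi/7)   exp(-4*I*pi/7)  exp(2*I*pi/7)   exp(-6*I*pi/7)
  chi_4          1             exp(-6*I*pi/7)  exp(2*I*pi/7)   exp(-4*I*pi/7)  exp(4*I*pi/7)   exp(-2*I*pi/7)  exp(6*I*pi/7) 
  chi_5          1             exp(-4*I*pi/7)  exp(6*I*pi/7)   exp(2*I*pi/7)   exp(-2*I*pi/7)  exp(-6*I*pi/7)  exp(4*I*pi/7) 
  chi_6          1             exp(-2*I*pi/7)  exp(-4*I*pi/7)  exp(-6*I*pi/7)  exp(6*I*pi/7)   exp(4*I*pi/7)   exp(2*I*pi/7) 

Spot check: chi_5(5) = zeta_7^(5*5) = zeta_7^25 = exp(-6*I*pi/7).

Proof sketch: Z/7Z is abelian, so all 7 irreducible complex representations are 1-dimensional. They are given by chi_k(m) = zeta_7^(k*m) for k = 0,...,6. Row orthogonality: sum_m chi_k(m) conj(chi_l(m)) = 7 * [k = l].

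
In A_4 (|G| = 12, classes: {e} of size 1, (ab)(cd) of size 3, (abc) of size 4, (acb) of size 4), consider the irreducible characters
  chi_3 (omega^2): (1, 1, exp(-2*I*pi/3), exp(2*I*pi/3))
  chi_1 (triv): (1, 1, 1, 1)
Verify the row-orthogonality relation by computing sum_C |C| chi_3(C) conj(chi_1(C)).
Sum = 0; so <chi_3, chi_1> = 0 (distinct irreducibles are orthogonal).

Argument: Compute term by term over conjugacy classes (|C| * chi_3(C) * conj(chi_1(C))):
  1*(1)*conj(1) + 3*(1)*conj(1) + 4*(exp(-2*I*pi/3))*conj(1) + 4*(exp(2*I*pi/3))*conj(1)
  = (1) + (3) + (4*exp(-2*I*pi/3)) + (4*exp(2*I*pi/3))
  = 0.
(Exp terms are combined using exp(i*s)*conj(exp(i*t)) = exp(i*(s-t)), and sums of them are collapsed using the identity that for every m > 1 the m distinct m-th roots of unity sum to 0, e.g. 1 + exp(2*I*pi/3) + exp(-2*I*pi/3) = 0.)
Dividing by |G| = 12 gives 0/12 = 0, matching the row-orthogonality relation <chi_3, chi_1> = [chi_3 = chi_1].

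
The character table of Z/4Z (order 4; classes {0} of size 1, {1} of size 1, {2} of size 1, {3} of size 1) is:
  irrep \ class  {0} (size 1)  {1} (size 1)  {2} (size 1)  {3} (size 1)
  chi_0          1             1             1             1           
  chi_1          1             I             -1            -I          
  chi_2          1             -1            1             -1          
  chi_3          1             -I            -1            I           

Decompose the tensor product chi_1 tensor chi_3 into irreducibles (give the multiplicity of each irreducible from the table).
chi_1 tensor chi_3 = chi_0 (all other irreducibles have multiplicity 0).

Derivation: The character of a tensor product is the pointwise product (chi_1 * chi_3)(C) = chi_1(C) * chi_3(C):
  {0}: (1)*(1), {1}: (I)*(-I), {2}: (-1)*(-1), {3}: (-I)*(I)
so (chi_1 * chi_3) takes values
  {0} -> 1, {1} -> 1, {2} -> 1, {3} -> 1.
Now take the inner product of this character with each irreducible chi from the table, <chi_1*chi_3, chi> = (1/4) sum_C |C| (chi_1*chi_3)(C) conj(chi(C)):
  <chi_1*chi_3, chi_0> = (1/4)[1*(1)*conj(1) + 1*(1)*conj(1) + 1*(1)*conj(1) + 1*(1)*conj(1)]
      = (1/4)[(1) + (1) + (1) + (1)] = 4/4 = 1
  <chi_1*chi_3, chi_1> = (1/4)[1*(1)*conj(1) + 1*(1)*conj(I) + 1*(1)*conj(-1) + 1*(1)*conj(-I)]
      = (1/4)[(1) + (-I) + (-1) + (I)] = 0/4 = 0
  <chi_1*chi_3, chi_2> = (1/4)[1*(1)*conj(1) + 1*(1)*conj(-1) + 1*(1)*conj(1) + 1*(1)*conj(-1)]
      = (1/4)[(1) + (-1) + (1) + (-1)] = 0/4 = 0
  <chi_1*chi_3, chi_3> = (1/4)[1*(1)*conj(1) + 1*(1)*conj(-I) + 1*(1)*conj(-1) + 1*(1)*conj(I)]
      = (1/4)[(1) + (I) + (-1) + (-I)] = 0/4 = 0
(Exp terms are combined using exp(i*s)*conj(exp(i*t)) = exp(i*(s-t)), and sums of them are collapsed using the identity that for every m > 1 the m distinct m-th roots of unity sum to 0, e.g. 1 + exp(2*I*pi/3) + exp(-2*I*pi/3) = 0.)
Hence the multiplicities are chi_0: 1. Dimension check: dim(chi_1)*dim(chi_3) = 1*1 = 1 and sum (mult * dim) = 1*1 = 1.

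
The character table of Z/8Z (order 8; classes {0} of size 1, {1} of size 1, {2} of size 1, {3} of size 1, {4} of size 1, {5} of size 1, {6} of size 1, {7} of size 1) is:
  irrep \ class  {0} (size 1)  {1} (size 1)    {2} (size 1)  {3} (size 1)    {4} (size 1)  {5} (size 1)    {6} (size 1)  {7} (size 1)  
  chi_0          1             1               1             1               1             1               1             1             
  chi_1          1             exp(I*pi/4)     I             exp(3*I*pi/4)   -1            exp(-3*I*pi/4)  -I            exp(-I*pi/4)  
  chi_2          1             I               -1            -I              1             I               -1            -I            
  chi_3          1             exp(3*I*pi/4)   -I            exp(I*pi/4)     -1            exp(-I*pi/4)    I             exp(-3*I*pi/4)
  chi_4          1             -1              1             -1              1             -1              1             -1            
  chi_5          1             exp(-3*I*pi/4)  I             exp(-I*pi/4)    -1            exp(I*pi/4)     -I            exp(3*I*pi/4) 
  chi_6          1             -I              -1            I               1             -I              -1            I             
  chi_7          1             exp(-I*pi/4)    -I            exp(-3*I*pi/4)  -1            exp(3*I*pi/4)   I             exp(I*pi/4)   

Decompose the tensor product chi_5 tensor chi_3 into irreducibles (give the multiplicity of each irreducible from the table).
chi_5 tensor chi_3 = chi_0 (all other irreducibles have multiplicity 0).

Justification: The character of a tensor product is the pointwise product (chi_5 * chi_3)(C) = chi_5(C) * chi_3(C):
  {0}: (1)*(1), {1}: (exp(-3*I*pi/4))*(exp(3*I*pi/4)), {2}: (I)*(-I), {3}: (exp(-I*pi/4))*(exp(I*pi/4)), {4}: (-1)*(-1), {5}: (exp(I*pi/4))*(exp(-I*pi/4)), {6}: (-I)*(I), {7}: (exp(3*I*pi/4))*(exp(-3*I*pi/4))
so (chi_5 * chi_3) takes values
  {0} -> 1, {1} -> 1, {2} -> 1, {3} -> 1, {4} -> 1, {5} -> 1, {6} -> 1, {7} -> 1.
Now take the inner product of this character with each irreducible chi from the table, <chi_5*chi_3, chi> = (1/8) sum_C |C| (chi_5*chi_3)(C) conj(chi(C)):
  <chi_5*chi_3, chi_0> = (1/8)[1*(1)*conj(1) + 1*(1)*conj(1) + 1*(1)*conj(1) + 1*(1)*conj(1) + 1*(1)*conj(1) + 1*(1)*conj(1) + 1*(1)*conj(1) + 1*(1)*conj(1)]
      = (1/8)[(1) + (1) + (1) + (1) + (1) + (1) + (1) + (1)] = 8/8 = 1
  <chi_5*chi_3, chi_1> = (1/8)[1*(1)*conj(1) + 1*(1)*conj(exp(I*pi/4)) + 1*(1)*conj(I) + 1*(1)*conj(exp(3*I*pi/4)) + 1*(1)*conj(-1) + 1*(1)*conj(exp(-3*I*pi/4)) + 1*(1)*conj(-I) + 1*(1)*conj(exp(-I*pi/4))]
      = (1/8)[(1) + (exp(-I*pi/4)) + (-I) + (exp(-3*I*pi/4)) + (-1) + (exp(3*I*pi/4)) + (I) + (exp(I*pi/4))] = 0/8 = 0
  <chi_5*chi_3, chi_2> = (1/8)[1*(1)*conj(1) + 1*(1)*conj(I) + 1*(1)*conj(-1) + 1*(1)*conj(-I) + 1*(1)*conj(1) + 1*(1)*conj(I) + 1*(1)*conj(-1) + 1*(1)*conj(-I)]
      = (1/8)[(1) + (-I) + (-1) + (I) + (1) + (-I) + (-1) + (I)] = 0/8 = 0
  <chi_5*chi_3, chi_3> = (1/8)[1*(1)*conj(1) + 1*(1)*conj(exp(3*I*pi/4)) + 1*(1)*conj(-I) + 1*(1)*conj(exp(I*pi/4)) + 1*(1)*conj(-1) + 1*(1)*conj(exp(-I*pi/4)) + 1*(1)*conj(I) + 1*(1)*conj(exp(-3*I*pi/4))]
      = (1/8)[(1) + (exp(-3*I*pi/4)) + (I) + (exp(-I*pi/4)) + (-1) + (exp(I*pi/4)) + (-I) + (exp(3*I*pi/4))] = 0/8 = 0
  <chi_5*chi_3, chi_4> = (1/8)[1*(1)*conj(1) + 1*(1)*conj(-1) + 1*(1)*conj(1) + 1*(1)*conj(-1) + 1*(1)*conj(1) + 1*(1)*conj(-1) + 1*(1)*conj(1) + 1*(1)*conj(-1)]
      = (1/8)[(1) + (-1) + (1) + (-1) + (1) + (-1) + (1) + (-1)] = 0/8 = 0
  <chi_5*chi_3, chi_5> = (1/8)[1*(1)*conj(1) + 1*(1)*conj(exp(-3*I*pi/4)) + 1*(1)*conj(I) + 1*(1)*conj(exp(-I*pi/4)) + 1*(1)*conj(-1) + 1*(1)*conj(exp(I*pi/4)) + 1*(1)*conj(-I) + 1*(1)*conj(exp(3*I*pi/4))]
      = (1/8)[(1) + (exp(3*I*pi/4)) + (-I) + (exp(I*pi/4)) + (-1) + (exp(-I*pi/4)) + (I) + (exp(-3*I*pi/4))] = 0/8 = 0
  <chi_5*chi_3, chi_6> = (1/8)[1*(1)*conj(1) + 1*(1)*conj(-I) + 1*(1)*conj(-1) + 1*(1)*conj(I) + 1*(1)*conj(1) + 1*(1)*conj(-I) + 1*(1)*conj(-1) + 1*(1)*conj(I)]
      = (1/8)[(1) + (I) + (-1) + (-I) + (1) + (I) + (-1) + (-I)] = 0/8 = 0
  <chi_5*chi_3, chi_7> = (1/8)[1*(1)*conj(1) + 1*(1)*conj(exp(-I*pi/4)) + 1*(1)*conj(-I) + 1*(1)*conj(exp(-3*I*pi/4)) + 1*(1)*conj(-1) + 1*(1)*conj(exp(3*I*pi/4)) + 1*(1)*conj(I) + 1*(1)*conj(exp(I*pi/4))]
      = (1/8)[(1) + (exp(I*pi/4)) + (I) + (exp(3*I*pi/4)) + (-1) + (exp(-3*I*pi/4)) + (-I) + (exp(-I*pi/4))] = 0/8 = 0
(Exp terms are combined using exp(i*s)*conj(exp(i*t)) = exp(i*(s-t)), and sums of them are collapsed using the identity that for every m > 1 the m distinct m-th roots of unity sum to 0, e.g. 1 + exp(2*I*pi/3) + exp(-2*I*pi/3) = 0.)
Hence the multiplicities are chi_0: 1. Dimension check: dim(chi_5)*dim(chi_3) = 1*1 = 1 and sum (mult * dim) = 1*1 = 1.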